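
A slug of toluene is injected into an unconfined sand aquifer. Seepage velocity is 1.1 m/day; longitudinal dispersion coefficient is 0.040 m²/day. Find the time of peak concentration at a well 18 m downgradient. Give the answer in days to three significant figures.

16.3 days

For the 1D instantaneous-source solution, setting ∂C/∂t = 0 at fixed x gives v²t² + 2Dt − x² = 0, so t = (√(D² + v²x²) − D)/v².
√(D² + v²x²) = √(0.040² + 1.1² × 18²) = 19.80; v² = 1.21.
t = (19.80 − 0.040)/1.21 = 16.3 days (vs. the pure-advection estimate x/v = 16.4 d).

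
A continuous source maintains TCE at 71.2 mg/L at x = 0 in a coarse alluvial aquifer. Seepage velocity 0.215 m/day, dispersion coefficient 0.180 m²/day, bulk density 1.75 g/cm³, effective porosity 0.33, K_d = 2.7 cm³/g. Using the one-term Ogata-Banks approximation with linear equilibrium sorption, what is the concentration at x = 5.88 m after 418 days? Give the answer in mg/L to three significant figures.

35.5 mg/L

Retardation factor R = 1 + ρ_b·K_d/n = 1 + 1.75 × 2.7/0.33 = 15.32.
Sorption retards both mechanisms: v_R = v/R = 0.01403 m/day, D_R = D/R = 0.01175 m²/day.
v_R·t = 0.01403 × 418 = 5.86454 m; 2√(D_R t) = 4.432 m; argument = (5.88 − 5.86454)/4.432 = 0.003488.
C = C₀ × ½·erfc(0.003488) = 71.2 × 0.4980 = 35.5 mg/L.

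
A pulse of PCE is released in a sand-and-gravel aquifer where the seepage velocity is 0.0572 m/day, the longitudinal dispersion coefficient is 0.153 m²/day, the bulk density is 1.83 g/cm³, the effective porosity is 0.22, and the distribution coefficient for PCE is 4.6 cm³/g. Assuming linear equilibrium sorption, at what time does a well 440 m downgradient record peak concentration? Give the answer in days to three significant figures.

Retardation factor R = 1 + ρ_b·K_d/n = 1 + 1.83 × 4.6/0.22 = 39.26.
Sorption retards both mechanisms: v_R = v/R = 0.001457 m/day, D_R = D/R = 0.003897 m²/day.
Peak time from v_R²t² + 2D_R t − x² = 0: t = (√(D_R² + v_R²x²) − D_R)/v_R².
√(D_R² + v_R²x²) = √(0.003897² + 0.001457² × 440²) = 0.6411; v_R² = 2.123e-06.
t = (0.6411 − 0.003897)/2.123e-06 = 300000 days.

300000 days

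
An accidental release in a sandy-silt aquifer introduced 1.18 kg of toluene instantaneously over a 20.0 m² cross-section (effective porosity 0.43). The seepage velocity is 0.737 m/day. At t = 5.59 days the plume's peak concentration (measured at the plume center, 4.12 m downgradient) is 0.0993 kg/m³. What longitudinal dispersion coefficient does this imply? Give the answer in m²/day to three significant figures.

At the plume center C_max = M/(n_e·A·√(4πDt)), so D = M²/(4πt·(n_e·A·C_max)²).
n_e·A·C_max = 0.43 × 20.0 × 0.0993 = 0.8540 kg/m.
D = 1.18²/(4π × 5.59 × 0.8540²) = 0.0272 m²/day.

0.0272 m²/day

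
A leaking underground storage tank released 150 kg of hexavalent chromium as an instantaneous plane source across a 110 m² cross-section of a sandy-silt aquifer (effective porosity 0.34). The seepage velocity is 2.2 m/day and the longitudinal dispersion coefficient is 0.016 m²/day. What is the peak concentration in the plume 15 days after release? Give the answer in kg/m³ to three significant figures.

The peak of an instantaneous 1D plume sits at x = vt; there the Gaussian factor is 1 and C_max = M/(n_e·A·√(4πDt)), where n_e·A is the pore area the mass is dissolved in.
√(4πDt) = √(4π × 0.016 × 15) = 1.737 m, so C_max = 150/(0.34 × 110 × 1.737) = 2.31 kg/m³.

2.31 kg/m³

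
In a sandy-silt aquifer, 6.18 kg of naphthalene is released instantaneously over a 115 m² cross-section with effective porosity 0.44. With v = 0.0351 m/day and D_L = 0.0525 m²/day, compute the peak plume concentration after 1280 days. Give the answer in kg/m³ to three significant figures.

0.00420 kg/m³

The peak of an instantaneous 1D plume sits at x = vt; there the Gaussian factor is 1 and C_max = M/(n_e·A·√(4πDt)), where n_e·A is the pore area the mass is dissolved in.
√(4πDt) = √(4π × 0.0525 × 1280) = 29.06 m, so C_max = 6.18/(0.44 × 115 × 29.06) = 0.00420 kg/m³.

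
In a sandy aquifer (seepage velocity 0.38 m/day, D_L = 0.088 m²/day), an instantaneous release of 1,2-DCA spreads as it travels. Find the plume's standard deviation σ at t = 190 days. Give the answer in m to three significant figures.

5.78 m

Dispersive spreading gives a Gaussian with σ² = 2Dt; advection only shifts the center.
σ = √(2 × 0.088 × 190) = 5.78 m.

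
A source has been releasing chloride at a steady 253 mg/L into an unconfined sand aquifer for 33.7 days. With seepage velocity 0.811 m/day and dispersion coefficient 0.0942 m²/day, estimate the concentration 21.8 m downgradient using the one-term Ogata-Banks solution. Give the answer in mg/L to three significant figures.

For a continuous step input, C/C₀ ≈ ½·erfc((x−vt)/(2√(Dt))).
vt = 0.811 × 33.7 = 27.3307 m and 2√(Dt) = 2√(0.0942 × 33.7) = 3.563 m.
Argument (x−vt)/(2√(Dt)) = (21.8 − 27.3307)/3.563 = -1.552; ½·erfc(-1.552) = 0.9859.
C = 253 × 0.9859 = 249 mg/L.

249 mg/L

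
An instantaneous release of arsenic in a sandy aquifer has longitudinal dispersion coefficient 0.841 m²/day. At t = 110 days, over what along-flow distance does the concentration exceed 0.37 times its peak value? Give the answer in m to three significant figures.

The plume is Gaussian with σ = √(2Dt) = √(2 × 0.841 × 110) = 13.60 m.
C/C_peak = exp(−Δx²/(2σ²)) = 0.37 ⇒ Δx = σ·√(−2 ln 0.37) = 13.60 × 1.410 = 19.18 m.
Width = 2Δx = 38.4 m.

38.4 m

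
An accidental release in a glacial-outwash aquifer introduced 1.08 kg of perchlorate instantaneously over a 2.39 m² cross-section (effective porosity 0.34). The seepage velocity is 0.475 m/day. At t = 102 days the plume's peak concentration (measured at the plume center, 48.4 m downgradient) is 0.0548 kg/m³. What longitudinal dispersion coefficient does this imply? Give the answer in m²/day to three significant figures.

At the plume center C_max = M/(n_e·A·√(4πDt)), so D = M²/(4πt·(n_e·A·C_max)²).
n_e·A·C_max = 0.34 × 2.39 × 0.0548 = 0.04453 kg/m.
D = 1.08²/(4π × 102 × 0.04453²) = 0.459 m²/day.

0.459 m²/day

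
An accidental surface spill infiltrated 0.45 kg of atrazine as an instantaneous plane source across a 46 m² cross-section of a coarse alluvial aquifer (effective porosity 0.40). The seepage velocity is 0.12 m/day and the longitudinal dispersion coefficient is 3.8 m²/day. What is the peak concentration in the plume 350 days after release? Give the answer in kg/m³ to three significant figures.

0.000189 kg/m³

The peak of an instantaneous 1D plume sits at x = vt; there the Gaussian factor is 1 and C_max = M/(n_e·A·√(4πDt)), where n_e·A is the pore area the mass is dissolved in.
√(4πDt) = √(4π × 3.8 × 350) = 129.3 m, so C_max = 0.45/(0.40 × 46 × 129.3) = 0.000189 kg/m³.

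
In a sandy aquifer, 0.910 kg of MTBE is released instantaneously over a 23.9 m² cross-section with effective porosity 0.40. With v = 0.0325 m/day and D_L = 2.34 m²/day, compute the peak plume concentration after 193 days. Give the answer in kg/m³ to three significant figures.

The peak of an instantaneous 1D plume sits at x = vt; there the Gaussian factor is 1 and C_max = M/(n_e·A·√(4πDt)), where n_e·A is the pore area the mass is dissolved in.
√(4πDt) = √(4π × 2.34 × 193) = 75.33 m, so C_max = 0.910/(0.40 × 23.9 × 75.33) = 0.00126 kg/m³.

0.00126 kg/m³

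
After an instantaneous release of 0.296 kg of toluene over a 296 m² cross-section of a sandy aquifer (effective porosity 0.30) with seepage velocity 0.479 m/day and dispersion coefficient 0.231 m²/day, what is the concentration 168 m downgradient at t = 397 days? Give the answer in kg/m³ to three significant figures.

For an instantaneous plane source, C(x,t) = M/(n_e·A·√(4πDt)) · exp(−(x−vt)²/(4Dt)), with n_e·A the pore (flow) area.
Plume center vt = 0.479 × 397 = 190.163 m, so the well at 168 m is 22.163 m upgradient of the peak.
√(4πDt) = 33.95 m, giving peak height M/(n_e·A·√(4πDt)) = 0.296/(0.30 × 296 × 33.95) = 9.818e-05 kg/m³.
(x−vt)²/(4Dt) = (-22.163)²/(4 × 0.231 × 397) = 1.339; exp(−1.339) = 0.2621.
C = 9.818e-05 × 0.2621 = 2.57e-05 kg/m³.

2.57e-05 kg/m³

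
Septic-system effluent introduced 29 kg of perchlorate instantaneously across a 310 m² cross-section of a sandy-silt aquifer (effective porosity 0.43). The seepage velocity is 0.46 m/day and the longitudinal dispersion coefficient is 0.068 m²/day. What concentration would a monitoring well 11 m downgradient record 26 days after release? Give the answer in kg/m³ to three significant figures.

For an instantaneous plane source, C(x,t) = M/(n_e·A·√(4πDt)) · exp(−(x−vt)²/(4Dt)), with n_e·A the pore (flow) area.
Plume center vt = 0.46 × 26 = 11.96 m, so the well at 11 m is 0.96 m upgradient of the peak.
√(4πDt) = 4.714 m, giving peak height M/(n_e·A·√(4πDt)) = 29/(0.43 × 310 × 4.714) = 0.04615 kg/m³.
(x−vt)²/(4Dt) = (-0.96)²/(4 × 0.068 × 26) = 0.1303; exp(−0.1303) = 0.8778.
C = 0.04615 × 0.8778 = 0.0405 kg/m³.

0.0405 kg/m³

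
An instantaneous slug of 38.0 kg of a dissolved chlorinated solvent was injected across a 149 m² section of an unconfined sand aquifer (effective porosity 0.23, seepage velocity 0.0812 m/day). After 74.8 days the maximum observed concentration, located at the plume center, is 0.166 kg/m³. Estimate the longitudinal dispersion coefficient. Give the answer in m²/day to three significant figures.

At the plume center C_max = M/(n_e·A·√(4πDt)), so D = M²/(4πt·(n_e·A·C_max)²).
n_e·A·C_max = 0.23 × 149 × 0.166 = 5.689 kg/m.
D = 38.0²/(4π × 74.8 × 5.689²) = 0.0475 m²/day.

0.0475 m²/day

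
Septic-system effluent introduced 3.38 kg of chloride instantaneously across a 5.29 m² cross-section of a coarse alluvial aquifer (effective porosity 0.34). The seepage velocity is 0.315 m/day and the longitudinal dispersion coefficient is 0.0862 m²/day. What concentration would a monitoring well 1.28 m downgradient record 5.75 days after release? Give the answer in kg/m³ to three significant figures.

0.653 kg/m³

For an instantaneous plane source, C(x,t) = M/(n_e·A·√(4πDt)) · exp(−(x−vt)²/(4Dt)), with n_e·A the pore (flow) area.
Plume center vt = 0.315 × 5.75 = 1.81125 m, so the well at 1.28 m is 0.53125 m upgradient of the peak.
√(4πDt) = 2.496 m, giving peak height M/(n_e·A·√(4πDt)) = 3.38/(0.34 × 5.29 × 2.496) = 0.7529 kg/m³.
(x−vt)²/(4Dt) = (-0.53125)²/(4 × 0.0862 × 5.75) = 0.1424; exp(−0.1424) = 0.8673.
C = 0.7529 × 0.8673 = 0.653 kg/m³.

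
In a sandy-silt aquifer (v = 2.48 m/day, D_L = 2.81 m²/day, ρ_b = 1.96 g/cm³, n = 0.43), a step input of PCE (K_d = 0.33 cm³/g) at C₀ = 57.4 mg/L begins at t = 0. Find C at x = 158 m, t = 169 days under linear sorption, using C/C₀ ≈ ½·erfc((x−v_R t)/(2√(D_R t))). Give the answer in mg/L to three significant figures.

39.3 mg/L

Retardation factor R = 1 + ρ_b·K_d/n = 1 + 1.96 × 0.33/0.43 = 2.504.
Sorption retards both mechanisms: v_R = v/R = 0.9904 m/day, D_R = D/R = 1.122 m²/day.
v_R·t = 0.9904 × 169 = 167.3776 m; 2√(D_R t) = 27.54 m; argument = (158 − 167.3776)/27.54 = -0.3405.
C = C₀ × ½·erfc(-0.3405) = 57.4 × 0.6849 = 39.3 mg/L.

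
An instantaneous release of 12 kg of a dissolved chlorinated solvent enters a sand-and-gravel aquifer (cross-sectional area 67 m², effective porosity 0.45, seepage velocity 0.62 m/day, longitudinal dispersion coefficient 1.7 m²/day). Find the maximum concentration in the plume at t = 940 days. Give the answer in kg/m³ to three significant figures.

0.00281 kg/m³

The peak of an instantaneous 1D plume sits at x = vt; there the Gaussian factor is 1 and C_max = M/(n_e·A·√(4πDt)), where n_e·A is the pore area the mass is dissolved in.
√(4πDt) = √(4π × 1.7 × 940) = 141.7 m, so C_max = 12/(0.45 × 67 × 141.7) = 0.00281 kg/m³.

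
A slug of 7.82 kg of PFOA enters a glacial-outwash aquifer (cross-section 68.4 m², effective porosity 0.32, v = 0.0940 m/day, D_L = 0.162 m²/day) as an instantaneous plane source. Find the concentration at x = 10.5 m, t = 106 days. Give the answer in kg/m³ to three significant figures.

0.0242 kg/m³

For an instantaneous plane source, C(x,t) = M/(n_e·A·√(4πDt)) · exp(−(x−vt)²/(4Dt)), with n_e·A the pore (flow) area.
Plume center vt = 0.0940 × 106 = 9.964 m, so the well at 10.5 m is 0.536 m downgradient of the peak.
√(4πDt) = 14.69 m, giving peak height M/(n_e·A·√(4πDt)) = 7.82/(0.32 × 68.4 × 14.69) = 0.02432 kg/m³.
(x−vt)²/(4Dt) = (0.536)²/(4 × 0.162 × 106) = 0.004183; exp(−0.004183) = 0.9958.
C = 0.02432 × 0.9958 = 0.0242 kg/m³.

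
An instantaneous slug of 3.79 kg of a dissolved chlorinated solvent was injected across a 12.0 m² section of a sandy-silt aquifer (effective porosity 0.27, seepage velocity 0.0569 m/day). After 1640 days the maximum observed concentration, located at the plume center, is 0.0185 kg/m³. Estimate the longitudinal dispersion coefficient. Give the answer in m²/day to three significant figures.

0.194 m²/day

At the plume center C_max = M/(n_e·A·√(4πDt)), so D = M²/(4πt·(n_e·A·C_max)²).
n_e·A·C_max = 0.27 × 12.0 × 0.0185 = 0.05994 kg/m.
D = 3.79²/(4π × 1640 × 0.05994²) = 0.194 m²/day.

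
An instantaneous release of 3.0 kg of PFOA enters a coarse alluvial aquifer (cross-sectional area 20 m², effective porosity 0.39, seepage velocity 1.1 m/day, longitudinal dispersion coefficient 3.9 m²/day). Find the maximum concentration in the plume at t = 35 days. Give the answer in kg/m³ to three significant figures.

0.00929 kg/m³

The peak of an instantaneous 1D plume sits at x = vt; there the Gaussian factor is 1 and C_max = M/(n_e·A·√(4πDt)), where n_e·A is the pore area the mass is dissolved in.
√(4πDt) = √(4π × 3.9 × 35) = 41.42 m, so C_max = 3.0/(0.39 × 20 × 41.42) = 0.00929 kg/m³.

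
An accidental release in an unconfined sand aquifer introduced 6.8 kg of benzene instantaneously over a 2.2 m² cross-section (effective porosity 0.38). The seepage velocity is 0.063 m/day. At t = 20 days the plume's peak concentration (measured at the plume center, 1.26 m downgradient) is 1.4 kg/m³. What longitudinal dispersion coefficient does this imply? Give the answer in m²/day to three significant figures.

At the plume center C_max = M/(n_e·A·√(4πDt)), so D = M²/(4πt·(n_e·A·C_max)²).
n_e·A·C_max = 0.38 × 2.2 × 1.4 = 1.170 kg/m.
D = 6.8²/(4π × 20 × 1.170²) = 0.134 m²/day.

0.134 m²/day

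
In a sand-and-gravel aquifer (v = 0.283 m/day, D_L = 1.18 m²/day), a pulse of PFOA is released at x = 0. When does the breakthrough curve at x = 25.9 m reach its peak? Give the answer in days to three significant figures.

For the 1D instantaneous-source solution, setting ∂C/∂t = 0 at fixed x gives v²t² + 2Dt − x² = 0, so t = (√(D² + v²x²) − D)/v².
√(D² + v²x²) = √(1.18² + 0.283² × 25.9²) = 7.424; v² = 0.080089.
t = (7.424 − 1.18)/0.080089 = 78.0 days (vs. the pure-advection estimate x/v = 91.5 d).

78.0 days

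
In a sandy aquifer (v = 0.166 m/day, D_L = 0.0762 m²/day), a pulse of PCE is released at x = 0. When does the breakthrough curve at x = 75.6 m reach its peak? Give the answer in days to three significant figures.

453 days

For the 1D instantaneous-source solution, setting ∂C/∂t = 0 at fixed x gives v²t² + 2Dt − x² = 0, so t = (√(D² + v²x²) − D)/v².
√(D² + v²x²) = √(0.0762² + 0.166² × 75.6²) = 12.55; v² = 0.027556.
t = (12.55 − 0.0762)/0.027556 = 453 days (vs. the pure-advection estimate x/v = 455 d).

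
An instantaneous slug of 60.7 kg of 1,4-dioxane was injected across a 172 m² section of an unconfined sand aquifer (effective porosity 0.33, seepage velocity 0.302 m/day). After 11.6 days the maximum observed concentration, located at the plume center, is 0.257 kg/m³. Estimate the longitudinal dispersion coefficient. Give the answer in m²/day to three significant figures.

0.119 m²/day

At the plume center C_max = M/(n_e·A·√(4πDt)), so D = M²/(4πt·(n_e·A·C_max)²).
n_e·A·C_max = 0.33 × 172 × 0.257 = 14.59 kg/m.
D = 60.7²/(4π × 11.6 × 14.59²) = 0.119 m²/day.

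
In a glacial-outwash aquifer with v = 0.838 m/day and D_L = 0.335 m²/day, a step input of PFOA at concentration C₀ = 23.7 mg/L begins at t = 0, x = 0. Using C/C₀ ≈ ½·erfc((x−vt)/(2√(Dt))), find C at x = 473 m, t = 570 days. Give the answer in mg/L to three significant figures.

For a continuous step input, C/C₀ ≈ ½·erfc((x−vt)/(2√(Dt))).
vt = 0.838 × 570 = 477.66 m and 2√(Dt) = 2√(0.335 × 570) = 27.64 m.
Argument (x−vt)/(2√(Dt)) = (473 − 477.66)/27.64 = -0.1686; ½·erfc(-0.1686) = 0.5942.
C = 23.7 × 0.5942 = 14.1 mg/L.

14.1 mg/L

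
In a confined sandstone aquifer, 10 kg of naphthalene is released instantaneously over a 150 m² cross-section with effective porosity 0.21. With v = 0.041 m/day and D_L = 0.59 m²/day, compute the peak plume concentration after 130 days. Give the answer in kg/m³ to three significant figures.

The peak of an instantaneous 1D plume sits at x = vt; there the Gaussian factor is 1 and C_max = M/(n_e·A·√(4πDt)), where n_e·A is the pore area the mass is dissolved in.
√(4πDt) = √(4π × 0.59 × 130) = 31.05 m, so C_max = 10/(0.21 × 150 × 31.05) = 0.0102 kg/m³.

0.0102 kg/m³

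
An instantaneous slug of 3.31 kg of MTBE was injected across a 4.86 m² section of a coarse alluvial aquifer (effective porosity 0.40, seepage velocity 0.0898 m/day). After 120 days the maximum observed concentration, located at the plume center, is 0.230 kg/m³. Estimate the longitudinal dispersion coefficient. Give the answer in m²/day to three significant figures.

At the plume center C_max = M/(n_e·A·√(4πDt)), so D = M²/(4πt·(n_e·A·C_max)²).
n_e·A·C_max = 0.40 × 4.86 × 0.230 = 0.4471 kg/m.
D = 3.31²/(4π × 120 × 0.4471²) = 0.0363 m²/day.

0.0363 m²/day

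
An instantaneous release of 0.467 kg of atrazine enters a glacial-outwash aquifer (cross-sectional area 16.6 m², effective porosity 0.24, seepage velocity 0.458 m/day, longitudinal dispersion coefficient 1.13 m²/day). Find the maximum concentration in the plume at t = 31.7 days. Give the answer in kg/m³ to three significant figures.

0.00552 kg/m³

The peak of an instantaneous 1D plume sits at x = vt; there the Gaussian factor is 1 and C_max = M/(n_e·A·√(4πDt)), where n_e·A is the pore area the mass is dissolved in.
√(4πDt) = √(4π × 1.13 × 31.7) = 21.22 m, so C_max = 0.467/(0.24 × 16.6 × 21.22) = 0.00552 kg/m³.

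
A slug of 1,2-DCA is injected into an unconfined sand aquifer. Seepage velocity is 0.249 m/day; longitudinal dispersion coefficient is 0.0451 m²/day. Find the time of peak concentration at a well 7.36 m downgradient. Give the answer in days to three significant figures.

28.8 days

For the 1D instantaneous-source solution, setting ∂C/∂t = 0 at fixed x gives v²t² + 2Dt − x² = 0, so t = (√(D² + v²x²) − D)/v².
√(D² + v²x²) = √(0.0451² + 0.249² × 7.36²) = 1.833; v² = 0.062001.
t = (1.833 − 0.0451)/0.062001 = 28.8 days (vs. the pure-advection estimate x/v = 29.6 d).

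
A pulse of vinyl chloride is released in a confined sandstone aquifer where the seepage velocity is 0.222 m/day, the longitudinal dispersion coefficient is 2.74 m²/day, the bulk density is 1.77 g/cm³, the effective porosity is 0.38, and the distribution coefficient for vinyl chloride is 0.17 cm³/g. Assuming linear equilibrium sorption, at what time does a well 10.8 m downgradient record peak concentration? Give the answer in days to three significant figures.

Retardation factor R = 1 + ρ_b·K_d/n = 1 + 1.77 × 0.17/0.38 = 1.792.
Sorption retards both mechanisms: v_R = v/R = 0.1239 m/day, D_R = D/R = 1.529 m²/day.
Peak time from v_R²t² + 2D_R t − x² = 0: t = (√(D_R² + v_R²x²) − D_R)/v_R².
√(D_R² + v_R²x²) = √(1.529² + 0.1239² × 10.8²) = 2.032; v_R² = 0.01535.
t = (2.032 − 1.529)/0.01535 = 32.8 days.

32.8 days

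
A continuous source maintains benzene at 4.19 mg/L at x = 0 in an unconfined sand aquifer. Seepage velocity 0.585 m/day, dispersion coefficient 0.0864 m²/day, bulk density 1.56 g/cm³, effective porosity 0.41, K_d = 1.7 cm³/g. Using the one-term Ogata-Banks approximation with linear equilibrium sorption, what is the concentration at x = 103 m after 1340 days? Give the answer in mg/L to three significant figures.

2.67 mg/L

Retardation factor R = 1 + ρ_b·K_d/n = 1 + 1.56 × 1.7/0.41 = 7.468.
Sorption retards both mechanisms: v_R = v/R = 0.07833 m/day, D_R = D/R = 0.01157 m²/day.
v_R·t = 0.07833 × 1340 = 104.9622 m; 2√(D_R t) = 7.875 m; argument = (103 − 104.9622)/7.875 = -0.2492.
C = C₀ × ½·erfc(-0.2492) = 4.19 × 0.6377 = 2.67 mg/L.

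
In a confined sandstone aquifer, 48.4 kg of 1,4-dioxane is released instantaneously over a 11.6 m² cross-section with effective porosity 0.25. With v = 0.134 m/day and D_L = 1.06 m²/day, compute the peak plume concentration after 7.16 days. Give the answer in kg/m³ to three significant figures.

The peak of an instantaneous 1D plume sits at x = vt; there the Gaussian factor is 1 and C_max = M/(n_e·A·√(4πDt)), where n_e·A is the pore area the mass is dissolved in.
√(4πDt) = √(4π × 1.06 × 7.16) = 9.766 m, so C_max = 48.4/(0.25 × 11.6 × 9.766) = 1.71 kg/m³.

1.71 kg/m³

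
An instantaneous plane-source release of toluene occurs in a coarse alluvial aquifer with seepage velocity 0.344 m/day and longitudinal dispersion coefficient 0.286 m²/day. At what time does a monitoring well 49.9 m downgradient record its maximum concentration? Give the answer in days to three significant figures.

143 days

For the 1D instantaneous-source solution, setting ∂C/∂t = 0 at fixed x gives v²t² + 2Dt − x² = 0, so t = (√(D² + v²x²) − D)/v².
√(D² + v²x²) = √(0.286² + 0.344² × 49.9²) = 17.17; v² = 0.118336.
t = (17.17 − 0.286)/0.118336 = 143 days (vs. the pure-advection estimate x/v = 145 d).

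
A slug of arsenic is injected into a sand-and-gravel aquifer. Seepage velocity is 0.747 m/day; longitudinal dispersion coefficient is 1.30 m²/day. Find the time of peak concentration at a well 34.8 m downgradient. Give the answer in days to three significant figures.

44.3 days

For the 1D instantaneous-source solution, setting ∂C/∂t = 0 at fixed x gives v²t² + 2Dt − x² = 0, so t = (√(D² + v²x²) − D)/v².
√(D² + v²x²) = √(1.30² + 0.747² × 34.8²) = 26.03; v² = 0.558009.
t = (26.03 − 1.30)/0.558009 = 44.3 days (vs. the pure-advection estimate x/v = 46.6 d).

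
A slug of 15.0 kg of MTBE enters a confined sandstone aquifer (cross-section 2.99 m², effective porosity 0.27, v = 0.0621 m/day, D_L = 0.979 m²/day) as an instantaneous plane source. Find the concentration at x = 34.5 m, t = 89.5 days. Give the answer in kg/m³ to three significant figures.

0.0513 kg/m³

For an instantaneous plane source, C(x,t) = M/(n_e·A·√(4πDt)) · exp(−(x−vt)²/(4Dt)), with n_e·A the pore (flow) area.
Plume center vt = 0.0621 × 89.5 = 5.55795 m, so the well at 34.5 m is 28.94205 m downgradient of the peak.
√(4πDt) = 33.18 m, giving peak height M/(n_e·A·√(4πDt)) = 15.0/(0.27 × 2.99 × 33.18) = 0.5600 kg/m³.
(x−vt)²/(4Dt) = (28.94205)²/(4 × 0.979 × 89.5) = 2.390; exp(−2.390) = 0.09163.
C = 0.5600 × 0.09163 = 0.0513 kg/m³.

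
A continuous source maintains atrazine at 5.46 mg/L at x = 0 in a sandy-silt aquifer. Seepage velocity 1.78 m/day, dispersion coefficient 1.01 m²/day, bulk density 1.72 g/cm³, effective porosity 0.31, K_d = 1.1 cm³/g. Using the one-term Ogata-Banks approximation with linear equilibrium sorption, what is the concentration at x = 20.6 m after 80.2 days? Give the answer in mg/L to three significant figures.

Retardation factor R = 1 + ρ_b·K_d/n = 1 + 1.72 × 1.1/0.31 = 7.103.
Sorption retards both mechanisms: v_R = v/R = 0.2506 m/day, D_R = D/R = 0.1422 m²/day.
v_R·t = 0.2506 × 80.2 = 20.09812 m; 2√(D_R t) = 6.754 m; argument = (20.6 − 20.09812)/6.754 = 0.07431.
C = C₀ × ½·erfc(0.07431) = 5.46 × 0.4582 = 2.50 mg/L.

2.50 mg/L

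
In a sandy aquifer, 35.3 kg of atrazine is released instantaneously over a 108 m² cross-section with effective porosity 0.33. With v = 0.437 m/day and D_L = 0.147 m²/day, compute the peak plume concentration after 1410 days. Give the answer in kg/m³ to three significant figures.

The peak of an instantaneous 1D plume sits at x = vt; there the Gaussian factor is 1 and C_max = M/(n_e·A·√(4πDt)), where n_e·A is the pore area the mass is dissolved in.
√(4πDt) = √(4π × 0.147 × 1410) = 51.04 m, so C_max = 35.3/(0.33 × 108 × 51.04) = 0.0194 kg/m³.

0.0194 kg/m³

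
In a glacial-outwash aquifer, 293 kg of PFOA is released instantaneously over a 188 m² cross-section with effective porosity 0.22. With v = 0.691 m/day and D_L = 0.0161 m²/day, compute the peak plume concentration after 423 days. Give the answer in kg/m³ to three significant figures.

The peak of an instantaneous 1D plume sits at x = vt; there the Gaussian factor is 1 and C_max = M/(n_e·A·√(4πDt)), where n_e·A is the pore area the mass is dissolved in.
√(4πDt) = √(4π × 0.0161 × 423) = 9.251 m, so C_max = 293/(0.22 × 188 × 9.251) = 0.766 kg/m³.

0.766 kg/m³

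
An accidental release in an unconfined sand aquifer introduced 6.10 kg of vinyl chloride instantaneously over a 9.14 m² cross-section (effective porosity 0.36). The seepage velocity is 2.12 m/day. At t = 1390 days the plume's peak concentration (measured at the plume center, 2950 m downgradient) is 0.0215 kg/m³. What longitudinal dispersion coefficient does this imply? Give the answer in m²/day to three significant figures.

At the plume center C_max = M/(n_e·A·√(4πDt)), so D = M²/(4πt·(n_e·A·C_max)²).
n_e·A·C_max = 0.36 × 9.14 × 0.0215 = 0.07074 kg/m.
D = 6.10²/(4π × 1390 × 0.07074²) = 0.426 m²/day.

0.426 m²/day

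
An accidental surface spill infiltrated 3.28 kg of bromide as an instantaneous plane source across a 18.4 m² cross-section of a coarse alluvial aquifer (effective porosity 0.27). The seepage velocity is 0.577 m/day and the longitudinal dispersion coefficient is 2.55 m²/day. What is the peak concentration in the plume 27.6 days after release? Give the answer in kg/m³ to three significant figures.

0.0222 kg/m³

The peak of an instantaneous 1D plume sits at x = vt; there the Gaussian factor is 1 and C_max = M/(n_e·A·√(4πDt)), where n_e·A is the pore area the mass is dissolved in.
√(4πDt) = √(4π × 2.55 × 27.6) = 29.74 m, so C_max = 3.28/(0.27 × 18.4 × 29.74) = 0.0222 kg/m³.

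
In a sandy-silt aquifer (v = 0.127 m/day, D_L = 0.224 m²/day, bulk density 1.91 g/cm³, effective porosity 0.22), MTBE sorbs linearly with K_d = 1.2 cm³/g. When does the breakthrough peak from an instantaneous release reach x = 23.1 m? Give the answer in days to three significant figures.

1920 days

Retardation factor R = 1 + ρ_b·K_d/n = 1 + 1.91 × 1.2/0.22 = 11.42.
Sorption retards both mechanisms: v_R = v/R = 0.01112 m/day, D_R = D/R = 0.01961 m²/day.
Peak time from v_R²t² + 2D_R t − x² = 0: t = (√(D_R² + v_R²x²) − D_R)/v_R².
√(D_R² + v_R²x²) = √(0.01961² + 0.01112² × 23.1²) = 0.2576; v_R² = 0.0001237.
t = (0.2576 − 0.01961)/0.0001237 = 1920 days.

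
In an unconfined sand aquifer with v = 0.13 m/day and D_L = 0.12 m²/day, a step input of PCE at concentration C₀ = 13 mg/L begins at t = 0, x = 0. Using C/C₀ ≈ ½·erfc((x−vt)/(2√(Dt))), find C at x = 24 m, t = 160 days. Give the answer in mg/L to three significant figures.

For a continuous step input, C/C₀ ≈ ½·erfc((x−vt)/(2√(Dt))).
vt = 0.13 × 160 = 20.8 m and 2√(Dt) = 2√(0.12 × 160) = 8.764 m.
Argument (x−vt)/(2√(Dt)) = (24 − 20.8)/8.764 = 0.3651; ½·erfc(0.3651) = 0.3028.
C = 13 × 0.3028 = 3.94 mg/L.

3.94 mg/L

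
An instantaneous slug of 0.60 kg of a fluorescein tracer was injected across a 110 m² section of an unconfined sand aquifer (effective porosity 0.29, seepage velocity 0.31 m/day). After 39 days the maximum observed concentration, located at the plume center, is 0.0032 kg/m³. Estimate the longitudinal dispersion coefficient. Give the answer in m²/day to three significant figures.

At the plume center C_max = M/(n_e·A·√(4πDt)), so D = M²/(4πt·(n_e·A·C_max)²).
n_e·A·C_max = 0.29 × 110 × 0.0032 = 0.1021 kg/m.
D = 0.60²/(4π × 39 × 0.1021²) = 0.0705 m²/day.

0.0705 m²/day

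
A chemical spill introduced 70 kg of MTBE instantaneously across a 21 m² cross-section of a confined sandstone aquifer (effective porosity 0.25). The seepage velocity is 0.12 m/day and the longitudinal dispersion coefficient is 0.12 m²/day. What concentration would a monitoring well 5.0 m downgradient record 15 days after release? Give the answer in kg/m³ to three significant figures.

For an instantaneous plane source, C(x,t) = M/(n_e·A·√(4πDt)) · exp(−(x−vt)²/(4Dt)), with n_e·A the pore (flow) area.
Plume center vt = 0.12 × 15 = 1.8 m, so the well at 5.0 m is 3.2 m downgradient of the peak.
√(4πDt) = 4.756 m, giving peak height M/(n_e·A·√(4πDt)) = 70/(0.25 × 21 × 4.756) = 2.803 kg/m³.
(x−vt)²/(4Dt) = (3.2)²/(4 × 0.12 × 15) = 1.422; exp(−1.422) = 0.2412.
C = 2.803 × 0.2412 = 0.676 kg/m³.

0.676 kg/m³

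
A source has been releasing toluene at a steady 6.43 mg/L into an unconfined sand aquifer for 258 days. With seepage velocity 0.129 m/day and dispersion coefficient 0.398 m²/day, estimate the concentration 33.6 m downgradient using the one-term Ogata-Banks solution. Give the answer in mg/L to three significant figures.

For a continuous step input, C/C₀ ≈ ½·erfc((x−vt)/(2√(Dt))).
vt = 0.129 × 258 = 33.282 m and 2√(Dt) = 2√(0.398 × 258) = 20.27 m.
Argument (x−vt)/(2√(Dt)) = (33.6 − 33.282)/20.27 = 0.01569; ½·erfc(0.01569) = 0.4911.
C = 6.43 × 0.4911 = 3.16 mg/L.

3.16 mg/L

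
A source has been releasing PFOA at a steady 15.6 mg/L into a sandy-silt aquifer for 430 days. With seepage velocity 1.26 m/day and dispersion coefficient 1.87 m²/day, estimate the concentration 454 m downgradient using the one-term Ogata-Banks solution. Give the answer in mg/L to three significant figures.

15.4 mg/L

For a continuous step input, C/C₀ ≈ ½·erfc((x−vt)/(2√(Dt))).
vt = 1.26 × 430 = 541.8 m and 2√(Dt) = 2√(1.87 × 430) = 56.71 m.
Argument (x−vt)/(2√(Dt)) = (454 − 541.8)/56.71 = -1.548; ½·erfc(-1.548) = 0.9857.
C = 15.6 × 0.9857 = 15.4 mg/L.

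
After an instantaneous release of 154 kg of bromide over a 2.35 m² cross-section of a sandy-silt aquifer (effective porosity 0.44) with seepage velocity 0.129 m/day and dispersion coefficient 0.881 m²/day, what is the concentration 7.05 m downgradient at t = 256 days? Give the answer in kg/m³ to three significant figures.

For an instantaneous plane source, C(x,t) = M/(n_e·A·√(4πDt)) · exp(−(x−vt)²/(4Dt)), with n_e·A the pore (flow) area.
Plume center vt = 0.129 × 256 = 33.024 m, so the well at 7.05 m is 25.974 m upgradient of the peak.
√(4πDt) = 53.24 m, giving peak height M/(n_e·A·√(4πDt)) = 154/(0.44 × 2.35 × 53.24) = 2.797 kg/m³.
(x−vt)²/(4Dt) = (-25.974)²/(4 × 0.881 × 256) = 0.7478; exp(−0.7478) = 0.4734.
C = 2.797 × 0.4734 = 1.32 kg/m³.

1.32 kg/m³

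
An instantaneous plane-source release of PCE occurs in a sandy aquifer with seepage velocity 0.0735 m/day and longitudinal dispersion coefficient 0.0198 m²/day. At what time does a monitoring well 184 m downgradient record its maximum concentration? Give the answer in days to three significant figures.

2500 days

For the 1D instantaneous-source solution, setting ∂C/∂t = 0 at fixed x gives v²t² + 2Dt − x² = 0, so t = (√(D² + v²x²) − D)/v².
√(D² + v²x²) = √(0.0198² + 0.0735² × 184²) = 13.52; v² = 0.00540225.
t = (13.52 − 0.0198)/0.00540225 = 2500 days (vs. the pure-advection estimate x/v = 2500 d).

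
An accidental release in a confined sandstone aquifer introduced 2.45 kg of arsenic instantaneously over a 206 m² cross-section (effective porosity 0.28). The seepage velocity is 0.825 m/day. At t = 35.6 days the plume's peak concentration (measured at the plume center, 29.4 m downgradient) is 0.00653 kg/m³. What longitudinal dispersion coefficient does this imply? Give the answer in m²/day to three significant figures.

0.0946 m²/day

At the plume center C_max = M/(n_e·A·√(4πDt)), so D = M²/(4πt·(n_e·A·C_max)²).
n_e·A·C_max = 0.28 × 206 × 0.00653 = 0.3767 kg/m.
D = 2.45²/(4π × 35.6 × 0.3767²) = 0.0946 m²/day.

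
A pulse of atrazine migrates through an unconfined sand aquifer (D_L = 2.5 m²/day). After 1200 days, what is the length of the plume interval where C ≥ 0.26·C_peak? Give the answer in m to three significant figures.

254 m

The plume is Gaussian with σ = √(2Dt) = √(2 × 2.5 × 1200) = 77.46 m.
C/C_peak = exp(−Δx²/(2σ²)) = 0.26 ⇒ Δx = σ·√(−2 ln 0.26) = 77.46 × 1.641 = 127.1 m.
Width = 2Δx = 254 m.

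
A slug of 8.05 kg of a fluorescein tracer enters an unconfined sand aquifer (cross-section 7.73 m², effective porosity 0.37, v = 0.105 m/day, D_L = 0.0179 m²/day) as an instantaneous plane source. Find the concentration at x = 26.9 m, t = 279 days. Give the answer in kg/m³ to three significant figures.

0.267 kg/m³

For an instantaneous plane source, C(x,t) = M/(n_e·A·√(4πDt)) · exp(−(x−vt)²/(4Dt)), with n_e·A the pore (flow) area.
Plume center vt = 0.105 × 279 = 29.295 m, so the well at 26.9 m is 2.395 m upgradient of the peak.
√(4πDt) = 7.922 m, giving peak height M/(n_e·A·√(4πDt)) = 8.05/(0.37 × 7.73 × 7.922) = 0.3553 kg/m³.
(x−vt)²/(4Dt) = (-2.395)²/(4 × 0.0179 × 279) = 0.2871; exp(−0.2871) = 0.7504.
C = 0.3553 × 0.7504 = 0.267 kg/m³.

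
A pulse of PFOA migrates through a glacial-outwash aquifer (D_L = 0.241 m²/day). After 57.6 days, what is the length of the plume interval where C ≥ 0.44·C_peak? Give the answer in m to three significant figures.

The plume is Gaussian with σ = √(2Dt) = √(2 × 0.241 × 57.6) = 5.269 m.
C/C_peak = exp(−Δx²/(2σ²)) = 0.44 ⇒ Δx = σ·√(−2 ln 0.44) = 5.269 × 1.281 = 6.750 m.
Width = 2Δx = 13.5 m.

13.5 m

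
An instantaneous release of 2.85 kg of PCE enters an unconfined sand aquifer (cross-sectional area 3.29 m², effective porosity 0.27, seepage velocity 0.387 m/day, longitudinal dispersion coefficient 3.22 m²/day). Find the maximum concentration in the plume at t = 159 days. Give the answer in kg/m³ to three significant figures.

0.0400 kg/m³

The peak of an instantaneous 1D plume sits at x = vt; there the Gaussian factor is 1 and C_max = M/(n_e·A·√(4πDt)), where n_e·A is the pore area the mass is dissolved in.
√(4πDt) = √(4π × 3.22 × 159) = 80.21 m, so C_max = 2.85/(0.27 × 3.29 × 80.21) = 0.0400 kg/m³.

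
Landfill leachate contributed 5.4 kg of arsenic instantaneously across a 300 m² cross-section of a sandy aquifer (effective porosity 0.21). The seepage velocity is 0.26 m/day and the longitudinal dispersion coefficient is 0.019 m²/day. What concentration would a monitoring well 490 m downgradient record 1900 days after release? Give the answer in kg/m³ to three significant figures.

0.00360 kg/m³

For an instantaneous plane source, C(x,t) = M/(n_e·A·√(4πDt)) · exp(−(x−vt)²/(4Dt)), with n_e·A the pore (flow) area.
Plume center vt = 0.26 × 1900 = 494 m, so the well at 490 m is 4 m upgradient of the peak.
√(4πDt) = 21.30 m, giving peak height M/(n_e·A·√(4πDt)) = 5.4/(0.21 × 300 × 21.30) = 0.004024 kg/m³.
(x−vt)²/(4Dt) = (-4)²/(4 × 0.019 × 1900) = 0.1108; exp(−0.1108) = 0.8951.
C = 0.004024 × 0.8951 = 0.00360 kg/m³.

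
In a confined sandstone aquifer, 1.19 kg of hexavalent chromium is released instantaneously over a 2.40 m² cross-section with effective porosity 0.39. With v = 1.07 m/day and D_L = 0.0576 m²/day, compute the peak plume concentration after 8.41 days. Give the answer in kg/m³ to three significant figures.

The peak of an instantaneous 1D plume sits at x = vt; there the Gaussian factor is 1 and C_max = M/(n_e·A·√(4πDt)), where n_e·A is the pore area the mass is dissolved in.
√(4πDt) = √(4π × 0.0576 × 8.41) = 2.467 m, so C_max = 1.19/(0.39 × 2.40 × 2.467) = 0.515 kg/m³.

0.515 kg/m³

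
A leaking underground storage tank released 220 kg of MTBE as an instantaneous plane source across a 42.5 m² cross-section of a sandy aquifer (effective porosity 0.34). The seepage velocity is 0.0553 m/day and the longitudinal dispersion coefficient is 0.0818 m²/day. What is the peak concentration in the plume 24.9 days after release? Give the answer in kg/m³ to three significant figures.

3.01 kg/m³

The peak of an instantaneous 1D plume sits at x = vt; there the Gaussian factor is 1 and C_max = M/(n_e·A·√(4πDt)), where n_e·A is the pore area the mass is dissolved in.
√(4πDt) = √(4π × 0.0818 × 24.9) = 5.059 m, so C_max = 220/(0.34 × 42.5 × 5.059) = 3.01 kg/m³.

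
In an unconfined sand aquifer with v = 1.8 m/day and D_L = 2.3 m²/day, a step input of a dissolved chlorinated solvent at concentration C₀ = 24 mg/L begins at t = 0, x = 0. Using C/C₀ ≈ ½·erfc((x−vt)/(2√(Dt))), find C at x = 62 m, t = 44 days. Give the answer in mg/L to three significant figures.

21.3 mg/L

For a continuous step input, C/C₀ ≈ ½·erfc((x−vt)/(2√(Dt))).
vt = 1.8 × 44 = 79.2 m and 2√(Dt) = 2√(2.3 × 44) = 20.12 m.
Argument (x−vt)/(2√(Dt)) = (62 − 79.2)/20.12 = -0.8549; ½·erfc(-0.8549) = 0.8867.
C = 24 × 0.8867 = 21.3 mg/L.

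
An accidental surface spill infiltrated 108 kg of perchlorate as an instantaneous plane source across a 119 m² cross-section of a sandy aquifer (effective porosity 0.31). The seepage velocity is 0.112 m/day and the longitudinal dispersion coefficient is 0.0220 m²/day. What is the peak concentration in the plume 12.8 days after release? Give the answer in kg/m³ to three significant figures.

1.56 kg/m³

The peak of an instantaneous 1D plume sits at x = vt; there the Gaussian factor is 1 and C_max = M/(n_e·A·√(4πDt)), where n_e·A is the pore area the mass is dissolved in.
√(4πDt) = √(4π × 0.0220 × 12.8) = 1.881 m, so C_max = 108/(0.31 × 119 × 1.881) = 1.56 kg/m³.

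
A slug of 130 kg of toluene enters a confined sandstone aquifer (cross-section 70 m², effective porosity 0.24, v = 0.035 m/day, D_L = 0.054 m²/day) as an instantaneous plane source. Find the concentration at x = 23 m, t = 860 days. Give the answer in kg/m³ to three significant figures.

For an instantaneous plane source, C(x,t) = M/(n_e·A·√(4πDt)) · exp(−(x−vt)²/(4Dt)), with n_e·A the pore (flow) area.
Plume center vt = 0.035 × 860 = 30.1 m, so the well at 23 m is 7.1 m upgradient of the peak.
√(4πDt) = 24.16 m, giving peak height M/(n_e·A·√(4πDt)) = 130/(0.24 × 70 × 24.16) = 0.3203 kg/m³.
(x−vt)²/(4Dt) = (-7.1)²/(4 × 0.054 × 860) = 0.2714; exp(−0.2714) = 0.7623.
C = 0.3203 × 0.7623 = 0.244 kg/m³.

0.244 kg/m³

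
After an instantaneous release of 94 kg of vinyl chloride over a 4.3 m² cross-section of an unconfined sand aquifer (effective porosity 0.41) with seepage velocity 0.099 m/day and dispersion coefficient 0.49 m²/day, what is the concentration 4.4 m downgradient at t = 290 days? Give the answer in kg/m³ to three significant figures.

For an instantaneous plane source, C(x,t) = M/(n_e·A·√(4πDt)) · exp(−(x−vt)²/(4Dt)), with n_e·A the pore (flow) area.
Plume center vt = 0.099 × 290 = 28.71 m, so the well at 4.4 m is 24.31 m upgradient of the peak.
√(4πDt) = 42.26 m, giving peak height M/(n_e·A·√(4πDt)) = 94/(0.41 × 4.3 × 42.26) = 1.262 kg/m³.
(x−vt)²/(4Dt) = (-24.31)²/(4 × 0.49 × 290) = 1.040; exp(−1.040) = 0.3535.
C = 1.262 × 0.3535 = 0.446 kg/m³.

0.446 kg/m³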